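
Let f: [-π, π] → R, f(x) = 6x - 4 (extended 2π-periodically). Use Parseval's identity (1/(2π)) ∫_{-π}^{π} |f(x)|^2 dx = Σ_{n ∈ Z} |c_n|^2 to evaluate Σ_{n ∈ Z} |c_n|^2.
Σ |c_n|^2 = 12π^2 + 16

Expand and integrate term by term over [-π, π]:
  ∫ (6x)^2 dx = 36·(2π^3/3); ∫ 2·6·(-4)·x dx = 0 (odd integrand); ∫ (-4)^2 dx = 16·2π.
So (1/(2π)) ∫_{-π}^{π} (6x - 4)^2 dx = 36π^2/3 + 16 = 12π^2 + 16.
Parseval ⇒ Σ |c_n|^2 = 12π^2 + 16.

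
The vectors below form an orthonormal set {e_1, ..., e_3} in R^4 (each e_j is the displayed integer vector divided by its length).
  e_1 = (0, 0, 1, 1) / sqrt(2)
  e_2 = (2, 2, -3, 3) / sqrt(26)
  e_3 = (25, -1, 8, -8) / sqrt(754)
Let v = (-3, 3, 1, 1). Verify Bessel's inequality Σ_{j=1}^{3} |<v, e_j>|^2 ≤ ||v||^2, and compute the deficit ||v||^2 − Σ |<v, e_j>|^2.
Σ |<v, e_j>|^2 = 292/29; ||v||^2 = 20; deficit = 288/29

Write each e_j = u_j / sqrt(<u_j, u_j>) where u_j is the displayed integer vector. Then <v, e_j> = <v, u_j> / sqrt(<u_j, u_j>), so |<v, e_j>|^2 = <v, u_j>^2 / <u_j, u_j>.
Coefficients: <v, e_1> = 2/sqrt(2), <v, e_2> = 0/sqrt(26), <v, e_3> = -78/sqrt(754).
Square and sum: Σ |<v, e_j>|^2 = 292/29.
Compute ||v||^2 = v·v = 20.
Deficit = 20 − 292/29 = 288/29 ≥ 0, confirming Bessel's inequality. (The deficit equals ||v − Σ <v,e_j> e_j||^2, the squared distance from v to span{e_j}.)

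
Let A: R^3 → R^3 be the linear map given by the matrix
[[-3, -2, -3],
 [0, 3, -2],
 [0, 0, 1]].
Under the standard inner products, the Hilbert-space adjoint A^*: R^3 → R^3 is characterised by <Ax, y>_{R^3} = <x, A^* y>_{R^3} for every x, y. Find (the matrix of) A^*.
A^* = A^T =
[[-3, 0, 0],
 [-2, 3, 0],
 [-3, -2, 1]]

For real matrices with standard dot products, the defining identity <Ax, y> = <x, A^* y> gives (Ax)^T y = x^T (A^*) y, i.e. x^T A^T y = x^T (A^*) y. Since this holds for all x, y, we must have A^* = A^T. Therefore
A^* =
[[-3, 0, 0],
 [-2, 3, 0],
 [-3, -2, 1]].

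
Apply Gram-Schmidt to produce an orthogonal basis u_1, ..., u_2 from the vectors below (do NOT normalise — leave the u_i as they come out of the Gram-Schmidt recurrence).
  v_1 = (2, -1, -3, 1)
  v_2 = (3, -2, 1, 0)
Orthogonal basis:
  u_1 = (2, -1, -3, 1)
  u_2 = (7/3, -5/3, 2, -1/3)

Apply the Gram-Schmidt recurrence
  u_1 = v_1
  u_i = v_i − Σ_{j<i} ((v_i · u_j) / (u_j · u_j)) · u_j.

Step by step this gives:
  u_1 = (2, -1, -3, 1)
  u_2 = (7/3, -5/3, 2, -1/3)

Orthogonality check:
  u_2 · u_1 = 0 (should be 0)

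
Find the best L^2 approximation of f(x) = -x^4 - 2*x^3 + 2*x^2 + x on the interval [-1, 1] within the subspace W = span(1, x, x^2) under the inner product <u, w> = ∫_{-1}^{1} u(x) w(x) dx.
g(x) = 8*x^2/7 - x/5 + 3/35

The best approximation g ∈ W is the orthogonal projection of f onto W. Writing g = a_0 + a_1 x + a_2 x^2, the coefficients solve the normal equations G · a = b where
  G_{ij} = <φ_i, φ_j> and b_i = <f, φ_i>, with φ_0 = 1, φ_1 = x, φ_2 = x^2.
G =
  [2, 0, 2/3]
  [0, 2/3, 0]
  [2/3, 0, 2/5],
b = (14/15, -2/15, 18/35).
Solving gives a_0 = 3/35, a_1 = -1/5, a_2 = 8/7, so
  g(x) = 8*x^2/7 - x/5 + 3/35.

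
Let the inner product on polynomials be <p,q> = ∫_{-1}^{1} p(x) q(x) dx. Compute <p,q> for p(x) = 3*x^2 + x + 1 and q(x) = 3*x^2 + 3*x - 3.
<p,q> = -22/5

Expand the product: p(x)·q(x) = 9*x^4 + 12*x^3 - 3*x^2 - 3.
∫_{-1}^{1} of each monomial x^k gives [2/(k+1) if k even, 0 if k odd]. Integrating term-by-term (or equivalently evaluating the antiderivative F(x) = 9*x^5/5 + 3*x^4 - x^3 - 3*x at the endpoints):
  F(1) − F(−1) = 4/5 − (26/5) = -22/5.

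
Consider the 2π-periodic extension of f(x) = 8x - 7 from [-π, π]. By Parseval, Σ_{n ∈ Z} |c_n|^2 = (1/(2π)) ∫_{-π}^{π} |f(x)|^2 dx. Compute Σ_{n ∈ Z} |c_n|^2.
Σ |c_n|^2 = 64π^2/3 + 49

Expand and integrate term by term over [-π, π]:
  ∫ (8x)^2 dx = 64·(2π^3/3); ∫ 2·8·(-7)·x dx = 0 (odd integrand); ∫ (-7)^2 dx = 49·2π.
So (1/(2π)) ∫_{-π}^{π} (8x - 7)^2 dx = 64π^2/3 + 49 = 64π^2/3 + 49.
Parseval ⇒ Σ |c_n|^2 = 64π^2/3 + 49.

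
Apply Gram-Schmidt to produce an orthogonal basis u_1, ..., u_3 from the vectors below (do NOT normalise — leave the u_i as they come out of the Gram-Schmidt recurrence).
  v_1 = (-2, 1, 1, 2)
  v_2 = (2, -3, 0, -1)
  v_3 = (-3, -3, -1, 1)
Orthogonal basis:
  u_1 = (-2, 1, 1, 2)
  u_2 = (1/5, -21/10, 9/10, 4/5)
  u_3 = (-141/59, -83/59, -133/59, -33/59)

Apply the Gram-Schmidt recurrence
  u_1 = v_1
  u_i = v_i − Σ_{j<i} ((v_i · u_j) / (u_j · u_j)) · u_j.

Step by step this gives:
  u_1 = (-2, 1, 1, 2)
  u_2 = (1/5, -21/10, 9/10, 4/5)
  u_3 = (-141/59, -83/59, -133/59, -33/59)

Orthogonality check:
  u_2 · u_1 = 0 (should be 0)
  u_3 · u_1 = 0 (should be 0)
  u_3 · u_2 = 0 (should be 0)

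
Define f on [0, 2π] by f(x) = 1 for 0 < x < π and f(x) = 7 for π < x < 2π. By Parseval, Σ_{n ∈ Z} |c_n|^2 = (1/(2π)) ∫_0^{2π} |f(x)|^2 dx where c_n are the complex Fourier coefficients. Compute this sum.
Σ |c_n|^2 = 25

Parseval equates the L^2 energy of f (normalised by 1/(2π)) with the ℓ^2 sum of its Fourier coefficients: (1/(2π)) ∫_0^{2π} |f|^2 = Σ |c_n|^2.
Compute the left side: (1/(2π)) [∫_0^π 1^2 dx + ∫_π^{2π} 7^2 dx] = (1/(2π)) · (1π + 49π) = (1 + 49)/2 = 25.
So Σ_{n ∈ Z} |c_n|^2 = 25.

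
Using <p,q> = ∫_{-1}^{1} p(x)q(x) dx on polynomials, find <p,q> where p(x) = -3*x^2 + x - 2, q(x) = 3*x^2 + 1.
<p,q> = -68/5

Expand the product: p(x)·q(x) = -9*x^4 + 3*x^3 - 9*x^2 + x - 2.
∫_{-1}^{1} of each monomial x^k gives [2/(k+1) if k even, 0 if k odd]. Integrating term-by-term (or equivalently evaluating the antiderivative F(x) = -9*x^5/5 + 3*x^4/4 - 3*x^3 + x^2/2 - 2*x at the endpoints):
  F(1) − F(−1) = -111/20 − (161/20) = -68/5.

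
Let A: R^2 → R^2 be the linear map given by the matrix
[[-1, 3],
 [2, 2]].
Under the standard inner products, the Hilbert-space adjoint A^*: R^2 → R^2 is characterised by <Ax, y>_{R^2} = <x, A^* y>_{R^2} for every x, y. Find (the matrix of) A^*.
A^* = A^T =
[[-1, 2],
 [3, 2]]

For real matrices with standard dot products, the defining identity <Ax, y> = <x, A^* y> gives (Ax)^T y = x^T (A^*) y, i.e. x^T A^T y = x^T (A^*) y. Since this holds for all x, y, we must have A^* = A^T. Therefore
A^* =
[[-1, 2],
 [3, 2]].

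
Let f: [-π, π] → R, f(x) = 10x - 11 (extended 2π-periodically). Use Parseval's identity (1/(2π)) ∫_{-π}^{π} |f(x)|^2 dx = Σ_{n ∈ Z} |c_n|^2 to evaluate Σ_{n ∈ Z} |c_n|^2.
Σ |c_n|^2 = 100π^2/3 + 121

Expand and integrate term by term over [-π, π]:
  ∫ (10x)^2 dx = 100·(2π^3/3); ∫ 2·10·(-11)·x dx = 0 (odd integrand); ∫ (-11)^2 dx = 121·2π.
So (1/(2π)) ∫_{-π}^{π} (10x - 11)^2 dx = 100π^2/3 + 121 = 100π^2/3 + 121.
Parseval ⇒ Σ |c_n|^2 = 100π^2/3 + 121.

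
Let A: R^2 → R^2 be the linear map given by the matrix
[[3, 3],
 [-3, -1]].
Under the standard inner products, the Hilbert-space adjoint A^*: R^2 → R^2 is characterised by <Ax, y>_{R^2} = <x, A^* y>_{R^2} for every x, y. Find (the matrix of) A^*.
A^* = A^T =
[[3, -3],
 [3, -1]]

For real matrices with standard dot products, the defining identity <Ax, y> = <x, A^* y> gives (Ax)^T y = x^T (A^*) y, i.e. x^T A^T y = x^T (A^*) y. Since this holds for all x, y, we must have A^* = A^T. Therefore
A^* =
[[3, -3],
 [3, -1]].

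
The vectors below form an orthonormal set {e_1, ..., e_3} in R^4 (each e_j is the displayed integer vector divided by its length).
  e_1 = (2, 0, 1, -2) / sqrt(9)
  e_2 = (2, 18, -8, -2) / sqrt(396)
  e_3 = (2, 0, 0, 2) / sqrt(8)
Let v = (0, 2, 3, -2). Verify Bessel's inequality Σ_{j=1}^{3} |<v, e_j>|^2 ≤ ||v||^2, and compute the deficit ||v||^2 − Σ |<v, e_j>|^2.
Σ |<v, e_j>|^2 = 89/11; ||v||^2 = 17; deficit = 98/11

Write each e_j = u_j / sqrt(<u_j, u_j>) where u_j is the displayed integer vector. Then <v, e_j> = <v, u_j> / sqrt(<u_j, u_j>), so |<v, e_j>|^2 = <v, u_j>^2 / <u_j, u_j>.
Coefficients: <v, e_1> = 7/sqrt(9), <v, e_2> = 16/sqrt(396), <v, e_3> = -4/sqrt(8).
Square and sum: Σ |<v, e_j>|^2 = 89/11.
Compute ||v||^2 = v·v = 17.
Deficit = 17 − 89/11 = 98/11 ≥ 0, confirming Bessel's inequality. (The deficit equals ||v − Σ <v,e_j> e_j||^2, the squared distance from v to span{e_j}.)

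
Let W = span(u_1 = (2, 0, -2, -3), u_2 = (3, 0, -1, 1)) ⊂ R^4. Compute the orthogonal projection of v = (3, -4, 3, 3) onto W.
proj_W(v) = (17/9, 0, 5/9, 35/9)

Set up U = [u_1 | ... | u_2] ∈ R^(4×2). The projector onto W = col(U) is P = U (U^T U)^(-1) U^T.
Compute U^T U =
  [17, 5]
  [5, 11],
and U^T v = (-9, 9).
Solve U^T U · c = U^T v for the coefficients: c = (-8/9, 11/9). The projection is proj_W(v) = U c.
Check: (v - proj_W(v)) · u_1 = 0  (should be 0).
Check: (v - proj_W(v)) · u_2 = 0  (should be 0).
Result: proj_W(v) = (17/9, 0, 5/9, 35/9).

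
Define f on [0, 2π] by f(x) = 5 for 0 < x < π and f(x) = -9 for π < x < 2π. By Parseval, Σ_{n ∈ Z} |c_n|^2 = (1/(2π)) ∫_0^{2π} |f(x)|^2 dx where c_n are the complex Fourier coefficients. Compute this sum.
Σ |c_n|^2 = 53

Parseval equates the L^2 energy of f (normalised by 1/(2π)) with the ℓ^2 sum of its Fourier coefficients: (1/(2π)) ∫_0^{2π} |f|^2 = Σ |c_n|^2.
Compute the left side: (1/(2π)) [∫_0^π 5^2 dx + ∫_π^{2π} (-9)^2 dx] = (1/(2π)) · (25π + 81π) = (25 + 81)/2 = 53.
So Σ_{n ∈ Z} |c_n|^2 = 53.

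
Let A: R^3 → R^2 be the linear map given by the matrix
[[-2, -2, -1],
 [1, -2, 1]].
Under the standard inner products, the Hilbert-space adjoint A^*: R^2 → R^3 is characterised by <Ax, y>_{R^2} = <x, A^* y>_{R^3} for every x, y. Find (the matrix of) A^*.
A^* = A^T =
[[-2, 1],
 [-2, -2],
 [-1, 1]]

For real matrices with standard dot products, the defining identity <Ax, y> = <x, A^* y> gives (Ax)^T y = x^T (A^*) y, i.e. x^T A^T y = x^T (A^*) y. Since this holds for all x, y, we must have A^* = A^T. Therefore
A^* =
[[-2, 1],
 [-2, -2],
 [-1, 1]].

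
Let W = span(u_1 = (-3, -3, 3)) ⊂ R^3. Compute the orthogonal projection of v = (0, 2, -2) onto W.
proj_W(v) = (4/3, 4/3, -4/3)

Set up U = [u_1 | ... | u_1] ∈ R^(3×1). The projector onto W = col(U) is P = U (U^T U)^(-1) U^T.
Compute U^T U =
  [27],
and U^T v = (-12).
Solve U^T U · c = U^T v for the coefficients: c = (-4/9). The projection is proj_W(v) = U c.
Check: (v - proj_W(v)) · u_1 = 0  (should be 0).
Result: proj_W(v) = (4/3, 4/3, -4/3).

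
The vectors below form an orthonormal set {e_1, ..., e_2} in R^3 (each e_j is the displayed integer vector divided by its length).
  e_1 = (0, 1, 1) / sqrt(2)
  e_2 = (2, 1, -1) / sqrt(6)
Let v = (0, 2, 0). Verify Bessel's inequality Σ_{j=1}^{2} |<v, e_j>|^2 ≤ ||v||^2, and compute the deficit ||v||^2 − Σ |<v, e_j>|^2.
Σ |<v, e_j>|^2 = 8/3; ||v||^2 = 4; deficit = 4/3

Write each e_j = u_j / sqrt(<u_j, u_j>) where u_j is the displayed integer vector. Then <v, e_j> = <v, u_j> / sqrt(<u_j, u_j>), so |<v, e_j>|^2 = <v, u_j>^2 / <u_j, u_j>.
Coefficients: <v, e_1> = 2/sqrt(2), <v, e_2> = 2/sqrt(6).
Square and sum: Σ |<v, e_j>|^2 = 8/3.
Compute ||v||^2 = v·v = 4.
Deficit = 4 − 8/3 = 4/3 ≥ 0, confirming Bessel's inequality. (The deficit equals ||v − Σ <v,e_j> e_j||^2, the squared distance from v to span{e_j}.)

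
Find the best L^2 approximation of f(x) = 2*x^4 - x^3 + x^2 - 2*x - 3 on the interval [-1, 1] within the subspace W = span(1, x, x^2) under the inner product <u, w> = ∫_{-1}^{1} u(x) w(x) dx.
g(x) = 19*x^2/7 - 13*x/5 - 111/35

The best approximation g ∈ W is the orthogonal projection of f onto W. Writing g = a_0 + a_1 x + a_2 x^2, the coefficients solve the normal equations G · a = b where
  G_{ij} = <φ_i, φ_j> and b_i = <f, φ_i>, with φ_0 = 1, φ_1 = x, φ_2 = x^2.
G =
  [2, 0, 2/3]
  [0, 2/3, 0]
  [2/3, 0, 2/5],
b = (-68/15, -26/15, -36/35).
Solving gives a_0 = -111/35, a_1 = -13/5, a_2 = 19/7, so
  g(x) = 19*x^2/7 - 13*x/5 - 111/35.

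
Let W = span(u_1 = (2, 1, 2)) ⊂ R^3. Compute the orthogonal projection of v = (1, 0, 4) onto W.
proj_W(v) = (20/9, 10/9, 20/9)

Set up U = [u_1 | ... | u_1] ∈ R^(3×1). The projector onto W = col(U) is P = U (U^T U)^(-1) U^T.
Compute U^T U =
  [9],
and U^T v = (10).
Solve U^T U · c = U^T v for the coefficients: c = (10/9). The projection is proj_W(v) = U c.
Check: (v - proj_W(v)) · u_1 = 0  (should be 0).
Result: proj_W(v) = (20/9, 10/9, 20/9).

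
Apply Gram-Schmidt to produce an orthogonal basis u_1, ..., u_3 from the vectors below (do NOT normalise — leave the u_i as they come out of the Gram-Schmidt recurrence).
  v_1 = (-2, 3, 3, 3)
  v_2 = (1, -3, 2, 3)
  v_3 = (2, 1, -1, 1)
Orthogonal basis:
  u_1 = (-2, 3, 3, 3)
  u_2 = (39/31, -105/31, 50/31, 81/31)
  u_3 = (1344/697, 778/697, -636/697, 754/697)

Apply the Gram-Schmidt recurrence
  u_1 = v_1
  u_i = v_i − Σ_{j<i} ((v_i · u_j) / (u_j · u_j)) · u_j.

Step by step this gives:
  u_1 = (-2, 3, 3, 3)
  u_2 = (39/31, -105/31, 50/31, 81/31)
  u_3 = (1344/697, 778/697, -636/697, 754/697)

Orthogonality check:
  u_2 · u_1 = 0 (should be 0)
  u_3 · u_1 = 0 (should be 0)
  u_3 · u_2 = 0 (should be 0)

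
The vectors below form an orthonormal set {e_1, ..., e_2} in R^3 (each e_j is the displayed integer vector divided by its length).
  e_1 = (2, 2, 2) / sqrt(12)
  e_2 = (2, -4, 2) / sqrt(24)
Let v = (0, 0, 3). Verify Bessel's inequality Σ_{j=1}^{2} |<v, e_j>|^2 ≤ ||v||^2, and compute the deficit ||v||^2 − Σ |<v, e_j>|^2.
Σ |<v, e_j>|^2 = 9/2; ||v||^2 = 9; deficit = 9/2

Write each e_j = u_j / sqrt(<u_j, u_j>) where u_j is the displayed integer vector. Then <v, e_j> = <v, u_j> / sqrt(<u_j, u_j>), so |<v, e_j>|^2 = <v, u_j>^2 / <u_j, u_j>.
Coefficients: <v, e_1> = 6/sqrt(12), <v, e_2> = 6/sqrt(24).
Square and sum: Σ |<v, e_j>|^2 = 9/2.
Compute ||v||^2 = v·v = 9.
Deficit = 9 − 9/2 = 9/2 ≥ 0, confirming Bessel's inequality. (The deficit equals ||v − Σ <v,e_j> e_j||^2, the squared distance from v to span{e_j}.)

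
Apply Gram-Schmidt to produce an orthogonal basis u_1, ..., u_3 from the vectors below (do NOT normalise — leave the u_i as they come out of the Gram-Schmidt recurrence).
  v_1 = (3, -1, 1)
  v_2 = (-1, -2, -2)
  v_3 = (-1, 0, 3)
Orthogonal basis:
  u_1 = (3, -1, 1)
  u_2 = (-2/11, -25/11, -19/11)
  u_3 = (-10/9, -25/18, 35/18)

Apply the Gram-Schmidt recurrence
  u_1 = v_1
  u_i = v_i − Σ_{j<i} ((v_i · u_j) / (u_j · u_j)) · u_j.

Step by step this gives:
  u_1 = (3, -1, 1)
  u_2 = (-2/11, -25/11, -19/11)
  u_3 = (-10/9, -25/18, 35/18)

Orthogonality check:
  u_2 · u_1 = 0 (should be 0)
  u_3 · u_1 = 0 (should be 0)
  u_3 · u_2 = 0 (should be 0)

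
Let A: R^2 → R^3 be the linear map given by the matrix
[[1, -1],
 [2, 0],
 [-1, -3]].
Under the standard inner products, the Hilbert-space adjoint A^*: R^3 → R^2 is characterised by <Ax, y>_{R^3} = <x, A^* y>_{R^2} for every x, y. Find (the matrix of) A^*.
A^* = A^T =
[[1, 2, -1],
 [-1, 0, -3]]

For real matrices with standard dot products, the defining identity <Ax, y> = <x, A^* y> gives (Ax)^T y = x^T (A^*) y, i.e. x^T A^T y = x^T (A^*) y. Since this holds for all x, y, we must have A^* = A^T. Therefore
A^* =
[[1, 2, -1],
 [-1, 0, -3]].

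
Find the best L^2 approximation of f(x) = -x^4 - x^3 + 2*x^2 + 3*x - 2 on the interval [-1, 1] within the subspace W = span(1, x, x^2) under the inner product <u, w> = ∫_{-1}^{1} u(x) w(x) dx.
g(x) = 8*x^2/7 + 12*x/5 - 67/35

The best approximation g ∈ W is the orthogonal projection of f onto W. Writing g = a_0 + a_1 x + a_2 x^2, the coefficients solve the normal equations G · a = b where
  G_{ij} = <φ_i, φ_j> and b_i = <f, φ_i>, with φ_0 = 1, φ_1 = x, φ_2 = x^2.
G =
  [2, 0, 2/3]
  [0, 2/3, 0]
  [2/3, 0, 2/5],
b = (-46/15, 8/5, -86/105).
Solving gives a_0 = -67/35, a_1 = 12/5, a_2 = 8/7, so
  g(x) = 8*x^2/7 + 12*x/5 - 67/35.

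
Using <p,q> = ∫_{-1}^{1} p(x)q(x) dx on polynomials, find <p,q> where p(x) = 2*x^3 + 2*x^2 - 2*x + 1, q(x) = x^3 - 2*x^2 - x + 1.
<p,q> = 74/105

Expand the product: p(x)·q(x) = 2*x^6 - 2*x^5 - 8*x^4 + 5*x^3 + 2*x^2 - 3*x + 1.
∫_{-1}^{1} of each monomial x^k gives [2/(k+1) if k even, 0 if k odd]. Integrating term-by-term (or equivalently evaluating the antiderivative F(x) = 2*x^7/7 - x^6/3 - 8*x^5/5 + 5*x^4/4 + 2*x^3/3 - 3*x^2/2 + x at the endpoints):
  F(1) − F(−1) = -97/420 − (-131/140) = 74/105.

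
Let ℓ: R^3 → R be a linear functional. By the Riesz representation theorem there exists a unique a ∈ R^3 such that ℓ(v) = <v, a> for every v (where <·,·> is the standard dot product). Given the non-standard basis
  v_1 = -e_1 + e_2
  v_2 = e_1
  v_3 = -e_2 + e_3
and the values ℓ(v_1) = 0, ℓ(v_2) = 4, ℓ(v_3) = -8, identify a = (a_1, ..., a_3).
a = (4, 4, -4)

Write a = (a_1, ..., a_3) in the standard basis. For each basis vector v_i, ℓ(v_i) = <v_i, a> is a linear equation in the a_j's. Collect the n equations into a matrix system V a = ℓ, where row i of V is v_i (expressed in the standard basis). Since V is invertible (lower-triangular with 1s on the diagonal, up to permutation), solve by back-substitution:
  V =
[[-1, 1, 0],
 [1, 0, 0],
 [0, -1, 1]]
  V a = (0, 4, -8)
Solving gives a = (4, 4, -4).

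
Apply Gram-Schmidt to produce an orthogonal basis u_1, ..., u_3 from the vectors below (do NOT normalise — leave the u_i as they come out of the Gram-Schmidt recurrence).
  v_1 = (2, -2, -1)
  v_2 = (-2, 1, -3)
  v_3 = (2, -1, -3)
Orthogonal basis:
  u_1 = (2, -2, -1)
  u_2 = (-4/3, 1/3, -10/3)
  u_3 = (28/39, 32/39, -8/39)

Apply the Gram-Schmidt recurrence
  u_1 = v_1
  u_i = v_i − Σ_{j<i} ((v_i · u_j) / (u_j · u_j)) · u_j.

Step by step this gives:
  u_1 = (2, -2, -1)
  u_2 = (-4/3, 1/3, -10/3)
  u_3 = (28/39, 32/39, -8/39)

Orthogonality check:
  u_2 · u_1 = 0 (should be 0)
  u_3 · u_1 = 0 (should be 0)
  u_3 · u_2 = 0 (should be 0)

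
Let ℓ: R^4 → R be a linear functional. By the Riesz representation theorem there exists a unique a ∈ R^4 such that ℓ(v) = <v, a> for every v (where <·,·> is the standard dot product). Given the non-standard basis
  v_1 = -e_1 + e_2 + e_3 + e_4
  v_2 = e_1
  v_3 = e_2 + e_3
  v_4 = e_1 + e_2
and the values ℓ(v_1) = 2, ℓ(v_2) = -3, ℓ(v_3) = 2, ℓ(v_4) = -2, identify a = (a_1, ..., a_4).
a = (-3, 1, 1, -3)

Write a = (a_1, ..., a_4) in the standard basis. For each basis vector v_i, ℓ(v_i) = <v_i, a> is a linear equation in the a_j's. Collect the n equations into a matrix system V a = ℓ, where row i of V is v_i (expressed in the standard basis). Since V is invertible (lower-triangular with 1s on the diagonal, up to permutation), solve by back-substitution:
  V =
[[-1, 1, 1, 1],
 [1, 0, 0, 0],
 [0, 1, 1, 0],
 [1, 1, 0, 0]]
  V a = (2, -3, 2, -2)
Solving gives a = (-3, 1, 1, -3).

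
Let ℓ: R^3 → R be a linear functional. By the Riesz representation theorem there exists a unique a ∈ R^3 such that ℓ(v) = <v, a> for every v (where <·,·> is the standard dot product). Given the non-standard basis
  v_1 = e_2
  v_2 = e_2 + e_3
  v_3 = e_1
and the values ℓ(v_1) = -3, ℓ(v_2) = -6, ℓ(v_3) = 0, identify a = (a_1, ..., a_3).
a = (0, -3, -3)

Write a = (a_1, ..., a_3) in the standard basis. For each basis vector v_i, ℓ(v_i) = <v_i, a> is a linear equation in the a_j's. Collect the n equations into a matrix system V a = ℓ, where row i of V is v_i (expressed in the standard basis). Since V is invertible (lower-triangular with 1s on the diagonal, up to permutation), solve by back-substitution:
  V =
[[0, 1, 0],
 [0, 1, 1],
 [1, 0, 0]]
  V a = (-3, -6, 0)
Solving gives a = (0, -3, -3).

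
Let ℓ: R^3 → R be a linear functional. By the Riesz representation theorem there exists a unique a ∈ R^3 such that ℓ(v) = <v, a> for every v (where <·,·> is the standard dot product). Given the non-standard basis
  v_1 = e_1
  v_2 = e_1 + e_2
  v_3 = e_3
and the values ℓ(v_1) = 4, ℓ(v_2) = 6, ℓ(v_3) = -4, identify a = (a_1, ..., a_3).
a = (4, 2, -4)

Write a = (a_1, ..., a_3) in the standard basis. For each basis vector v_i, ℓ(v_i) = <v_i, a> is a linear equation in the a_j's. Collect the n equations into a matrix system V a = ℓ, where row i of V is v_i (expressed in the standard basis). Since V is invertible (lower-triangular with 1s on the diagonal, up to permutation), solve by back-substitution:
  V =
[[1, 0, 0],
 [1, 1, 0],
 [0, 0, 1]]
  V a = (4, 6, -4)
Solving gives a = (4, 2, -4).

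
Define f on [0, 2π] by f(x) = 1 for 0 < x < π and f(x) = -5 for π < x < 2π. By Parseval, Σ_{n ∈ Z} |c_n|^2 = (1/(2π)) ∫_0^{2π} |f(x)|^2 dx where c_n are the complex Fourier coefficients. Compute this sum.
Σ |c_n|^2 = 13

Parseval equates the L^2 energy of f (normalised by 1/(2π)) with the ℓ^2 sum of its Fourier coefficients: (1/(2π)) ∫_0^{2π} |f|^2 = Σ |c_n|^2.
Compute the left side: (1/(2π)) [∫_0^π 1^2 dx + ∫_π^{2π} (-5)^2 dx] = (1/(2π)) · (1π + 25π) = (1 + 25)/2 = 13.
So Σ_{n ∈ Z} |c_n|^2 = 13.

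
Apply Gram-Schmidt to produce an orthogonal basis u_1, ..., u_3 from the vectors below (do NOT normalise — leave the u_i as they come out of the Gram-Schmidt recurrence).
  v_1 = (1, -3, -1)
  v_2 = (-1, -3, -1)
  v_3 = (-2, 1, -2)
Orthogonal basis:
  u_1 = (1, -3, -1)
  u_2 = (-20/11, -6/11, -2/11)
  u_3 = (0, 7/10, -21/10)

Apply the Gram-Schmidt recurrence
  u_1 = v_1
  u_i = v_i − Σ_{j<i} ((v_i · u_j) / (u_j · u_j)) · u_j.

Step by step this gives:
  u_1 = (1, -3, -1)
  u_2 = (-20/11, -6/11, -2/11)
  u_3 = (0, 7/10, -21/10)

Orthogonality check:
  u_2 · u_1 = 0 (should be 0)
  u_3 · u_1 = 0 (should be 0)
  u_3 · u_2 = 0 (should be 0)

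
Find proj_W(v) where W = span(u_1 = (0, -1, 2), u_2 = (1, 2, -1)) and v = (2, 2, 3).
proj_W(v) = (31/14, 13/7, 41/14)

Set up U = [u_1 | ... | u_2] ∈ R^(3×2). The projector onto W = col(U) is P = U (U^T U)^(-1) U^T.
Compute U^T U =
  [5, -4]
  [-4, 6],
and U^T v = (4, 3).
Solve U^T U · c = U^T v for the coefficients: c = (18/7, 31/14). The projection is proj_W(v) = U c.
Check: (v - proj_W(v)) · u_1 = 0  (should be 0).
Check: (v - proj_W(v)) · u_2 = 0  (should be 0).
Result: proj_W(v) = (31/14, 13/7, 41/14).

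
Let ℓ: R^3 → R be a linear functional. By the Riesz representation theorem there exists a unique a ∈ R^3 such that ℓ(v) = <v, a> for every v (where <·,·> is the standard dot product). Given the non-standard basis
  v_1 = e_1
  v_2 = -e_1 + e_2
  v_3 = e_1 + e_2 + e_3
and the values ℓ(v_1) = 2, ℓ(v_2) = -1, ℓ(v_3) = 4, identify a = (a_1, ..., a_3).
a = (2, 1, 1)

Write a = (a_1, ..., a_3) in the standard basis. For each basis vector v_i, ℓ(v_i) = <v_i, a> is a linear equation in the a_j's. Collect the n equations into a matrix system V a = ℓ, where row i of V is v_i (expressed in the standard basis). Since V is invertible (lower-triangular with 1s on the diagonal, up to permutation), solve by back-substitution:
  V =
[[1, 0, 0],
 [-1, 1, 0],
 [1, 1, 1]]
  V a = (2, -1, 4)
Solving gives a = (2, 1, 1).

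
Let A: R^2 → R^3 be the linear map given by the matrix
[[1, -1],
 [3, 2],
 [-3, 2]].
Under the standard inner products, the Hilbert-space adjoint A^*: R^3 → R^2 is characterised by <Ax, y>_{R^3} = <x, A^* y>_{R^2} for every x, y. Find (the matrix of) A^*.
A^* = A^T =
[[1, 3, -3],
 [-1, 2, 2]]

For real matrices with standard dot products, the defining identity <Ax, y> = <x, A^* y> gives (Ax)^T y = x^T (A^*) y, i.e. x^T A^T y = x^T (A^*) y. Since this holds for all x, y, we must have A^* = A^T. Therefore
A^* =
[[1, 3, -3],
 [-1, 2, 2]].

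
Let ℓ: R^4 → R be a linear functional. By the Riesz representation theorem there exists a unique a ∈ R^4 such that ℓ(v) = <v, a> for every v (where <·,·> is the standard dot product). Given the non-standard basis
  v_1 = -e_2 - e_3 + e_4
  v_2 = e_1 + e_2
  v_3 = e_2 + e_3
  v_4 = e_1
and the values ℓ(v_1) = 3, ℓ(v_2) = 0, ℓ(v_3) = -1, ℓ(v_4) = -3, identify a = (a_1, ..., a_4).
a = (-3, 3, -4, 2)

Write a = (a_1, ..., a_4) in the standard basis. For each basis vector v_i, ℓ(v_i) = <v_i, a> is a linear equation in the a_j's. Collect the n equations into a matrix system V a = ℓ, where row i of V is v_i (expressed in the standard basis). Since V is invertible (lower-triangular with 1s on the diagonal, up to permutation), solve by back-substitution:
  V =
[[0, -1, -1, 1],
 [1, 1, 0, 0],
 [0, 1, 1, 0],
 [1, 0, 0, 0]]
  V a = (3, 0, -1, -3)
Solving gives a = (-3, 3, -4, 2).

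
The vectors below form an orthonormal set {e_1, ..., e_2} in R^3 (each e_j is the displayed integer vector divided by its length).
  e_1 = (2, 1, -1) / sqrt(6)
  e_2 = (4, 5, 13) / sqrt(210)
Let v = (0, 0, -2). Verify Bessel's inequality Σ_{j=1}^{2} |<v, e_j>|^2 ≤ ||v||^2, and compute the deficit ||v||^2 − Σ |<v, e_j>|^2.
Σ |<v, e_j>|^2 = 136/35; ||v||^2 = 4; deficit = 4/35

Write each e_j = u_j / sqrt(<u_j, u_j>) where u_j is the displayed integer vector. Then <v, e_j> = <v, u_j> / sqrt(<u_j, u_j>), so |<v, e_j>|^2 = <v, u_j>^2 / <u_j, u_j>.
Coefficients: <v, e_1> = 2/sqrt(6), <v, e_2> = -26/sqrt(210).
Square and sum: Σ |<v, e_j>|^2 = 136/35.
Compute ||v||^2 = v·v = 4.
Deficit = 4 − 136/35 = 4/35 ≥ 0, confirming Bessel's inequality. (The deficit equals ||v − Σ <v,e_j> e_j||^2, the squared distance from v to span{e_j}.)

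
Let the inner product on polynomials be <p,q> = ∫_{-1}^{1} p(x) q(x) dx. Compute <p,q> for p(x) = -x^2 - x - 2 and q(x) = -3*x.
<p,q> = 2

Expand the product: p(x)·q(x) = 3*x^3 + 3*x^2 + 6*x.
∫_{-1}^{1} of each monomial x^k gives [2/(k+1) if k even, 0 if k odd]. Integrating term-by-term (or equivalently evaluating the antiderivative F(x) = 3*x^4/4 + x^3 + 3*x^2 at the endpoints):
  F(1) − F(−1) = 19/4 − (11/4) = 2.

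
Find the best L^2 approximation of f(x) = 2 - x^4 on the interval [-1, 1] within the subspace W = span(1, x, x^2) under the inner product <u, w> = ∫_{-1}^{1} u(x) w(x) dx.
g(x) = 73/35 - 6*x^2/7

The best approximation g ∈ W is the orthogonal projection of f onto W. Writing g = a_0 + a_1 x + a_2 x^2, the coefficients solve the normal equations G · a = b where
  G_{ij} = <φ_i, φ_j> and b_i = <f, φ_i>, with φ_0 = 1, φ_1 = x, φ_2 = x^2.
G =
  [2, 0, 2/3]
  [0, 2/3, 0]
  [2/3, 0, 2/5],
b = (18/5, 0, 22/21).
Solving gives a_0 = 73/35, a_1 = 0, a_2 = -6/7, so
  g(x) = 73/35 - 6*x^2/7.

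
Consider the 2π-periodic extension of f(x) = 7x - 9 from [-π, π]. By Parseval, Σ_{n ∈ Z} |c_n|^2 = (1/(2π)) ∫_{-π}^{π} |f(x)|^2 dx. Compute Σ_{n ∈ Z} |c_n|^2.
Σ |c_n|^2 = 49π^2/3 + 81

Expand and integrate term by term over [-π, π]:
  ∫ (7x)^2 dx = 49·(2π^3/3); ∫ 2·7·(-9)·x dx = 0 (odd integrand); ∫ (-9)^2 dx = 81·2π.
So (1/(2π)) ∫_{-π}^{π} (7x - 9)^2 dx = 49π^2/3 + 81 = 49π^2/3 + 81.
Parseval ⇒ Σ |c_n|^2 = 49π^2/3 + 81.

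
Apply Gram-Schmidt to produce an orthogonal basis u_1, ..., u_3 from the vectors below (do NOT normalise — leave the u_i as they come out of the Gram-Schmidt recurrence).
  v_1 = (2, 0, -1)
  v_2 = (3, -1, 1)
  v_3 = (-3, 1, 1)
Orthogonal basis:
  u_1 = (2, 0, -1)
  u_2 = (1, -1, 2)
  u_3 = (2/15, 2/3, 4/15)

Apply the Gram-Schmidt recurrence
  u_1 = v_1
  u_i = v_i − Σ_{j<i} ((v_i · u_j) / (u_j · u_j)) · u_j.

Step by step this gives:
  u_1 = (2, 0, -1)
  u_2 = (1, -1, 2)
  u_3 = (2/15, 2/3, 4/15)

Orthogonality check:
  u_2 · u_1 = 0 (should be 0)
  u_3 · u_1 = 0 (should be 0)
  u_3 · u_2 = 0 (should be 0)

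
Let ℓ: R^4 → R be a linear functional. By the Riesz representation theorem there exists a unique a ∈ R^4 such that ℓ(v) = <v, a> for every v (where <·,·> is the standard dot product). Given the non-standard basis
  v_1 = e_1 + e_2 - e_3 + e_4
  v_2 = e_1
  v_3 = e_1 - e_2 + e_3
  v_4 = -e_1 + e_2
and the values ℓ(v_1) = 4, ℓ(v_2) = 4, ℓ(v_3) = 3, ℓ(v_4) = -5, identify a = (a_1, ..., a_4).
a = (4, -1, -2, -1)

Write a = (a_1, ..., a_4) in the standard basis. For each basis vector v_i, ℓ(v_i) = <v_i, a> is a linear equation in the a_j's. Collect the n equations into a matrix system V a = ℓ, where row i of V is v_i (expressed in the standard basis). Since V is invertible (lower-triangular with 1s on the diagonal, up to permutation), solve by back-substitution:
  V =
[[1, 1, -1, 1],
 [1, 0, 0, 0],
 [1, -1, 1, 0],
 [-1, 1, 0, 0]]
  V a = (4, 4, 3, -5)
Solving gives a = (4, -1, -2, -1).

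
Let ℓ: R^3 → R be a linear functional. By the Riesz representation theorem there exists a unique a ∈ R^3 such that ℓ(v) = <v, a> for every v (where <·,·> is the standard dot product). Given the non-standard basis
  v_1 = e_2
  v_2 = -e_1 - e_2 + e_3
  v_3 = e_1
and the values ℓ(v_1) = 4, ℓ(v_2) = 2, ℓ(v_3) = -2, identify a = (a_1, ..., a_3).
a = (-2, 4, 4)

Write a = (a_1, ..., a_3) in the standard basis. For each basis vector v_i, ℓ(v_i) = <v_i, a> is a linear equation in the a_j's. Collect the n equations into a matrix system V a = ℓ, where row i of V is v_i (expressed in the standard basis). Since V is invertible (lower-triangular with 1s on the diagonal, up to permutation), solve by back-substitution:
  V =
[[0, 1, 0],
 [-1, -1, 1],
 [1, 0, 0]]
  V a = (4, 2, -2)
Solving gives a = (-2, 4, 4).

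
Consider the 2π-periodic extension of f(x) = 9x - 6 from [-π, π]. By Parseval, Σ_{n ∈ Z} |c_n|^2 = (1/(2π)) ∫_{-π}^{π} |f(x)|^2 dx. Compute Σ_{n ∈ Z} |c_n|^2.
Σ |c_n|^2 = 27π^2 + 36

Expand and integrate term by term over [-π, π]:
  ∫ (9x)^2 dx = 81·(2π^3/3); ∫ 2·9·(-6)·x dx = 0 (odd integrand); ∫ (-6)^2 dx = 36·2π.
So (1/(2π)) ∫_{-π}^{π} (9x - 6)^2 dx = 81π^2/3 + 36 = 27π^2 + 36.
Parseval ⇒ Σ |c_n|^2 = 27π^2 + 36.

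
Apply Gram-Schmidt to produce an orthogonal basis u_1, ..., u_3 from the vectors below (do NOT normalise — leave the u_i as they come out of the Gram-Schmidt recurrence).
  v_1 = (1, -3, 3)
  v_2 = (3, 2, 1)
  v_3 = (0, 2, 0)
Orthogonal basis:
  u_1 = (1, -3, 3)
  u_2 = (3, 2, 1)
  u_3 = (-72/133, 64/133, 88/133)

Apply the Gram-Schmidt recurrence
  u_1 = v_1
  u_i = v_i − Σ_{j<i} ((v_i · u_j) / (u_j · u_j)) · u_j.

Step by step this gives:
  u_1 = (1, -3, 3)
  u_2 = (3, 2, 1)
  u_3 = (-72/133, 64/133, 88/133)

Orthogonality check:
  u_2 · u_1 = 0 (should be 0)
  u_3 · u_1 = 0 (should be 0)
  u_3 · u_2 = 0 (should be 0)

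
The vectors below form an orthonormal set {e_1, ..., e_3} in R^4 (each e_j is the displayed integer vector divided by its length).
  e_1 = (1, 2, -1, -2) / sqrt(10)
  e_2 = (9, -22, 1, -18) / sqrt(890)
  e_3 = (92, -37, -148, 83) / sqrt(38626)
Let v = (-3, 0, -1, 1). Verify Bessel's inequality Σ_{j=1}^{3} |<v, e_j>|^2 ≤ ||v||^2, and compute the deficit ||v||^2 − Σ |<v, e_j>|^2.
Σ |<v, e_j>|^2 = 1749/434; ||v||^2 = 11; deficit = 3025/434

Write each e_j = u_j / sqrt(<u_j, u_j>) where u_j is the displayed integer vector. Then <v, e_j> = <v, u_j> / sqrt(<u_j, u_j>), so |<v, e_j>|^2 = <v, u_j>^2 / <u_j, u_j>.
Coefficients: <v, e_1> = -4/sqrt(10), <v, e_2> = -46/sqrt(890), <v, e_3> = -45/sqrt(38626).
Square and sum: Σ |<v, e_j>|^2 = 1749/434.
Compute ||v||^2 = v·v = 11.
Deficit = 11 − 1749/434 = 3025/434 ≥ 0, confirming Bessel's inequality. (The deficit equals ||v − Σ <v,e_j> e_j||^2, the squared distance from v to span{e_j}.)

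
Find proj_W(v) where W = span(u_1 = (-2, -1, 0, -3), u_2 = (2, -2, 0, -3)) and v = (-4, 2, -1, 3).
proj_W(v) = (-82/21, 50/21, 0, 59/21)

Set up U = [u_1 | ... | u_2] ∈ R^(4×2). The projector onto W = col(U) is P = U (U^T U)^(-1) U^T.
Compute U^T U =
  [14, 7]
  [7, 17],
and U^T v = (-3, -21).
Solve U^T U · c = U^T v for the coefficients: c = (32/63, -13/9). The projection is proj_W(v) = U c.
Check: (v - proj_W(v)) · u_1 = 0  (should be 0).
Check: (v - proj_W(v)) · u_2 = 0  (should be 0).
Result: proj_W(v) = (-82/21, 50/21, 0, 59/21).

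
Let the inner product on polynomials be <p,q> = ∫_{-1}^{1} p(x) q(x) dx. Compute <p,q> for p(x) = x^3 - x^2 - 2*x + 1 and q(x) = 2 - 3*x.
<p,q> = 82/15

Expand the product: p(x)·q(x) = -3*x^4 + 5*x^3 + 4*x^2 - 7*x + 2.
∫_{-1}^{1} of each monomial x^k gives [2/(k+1) if k even, 0 if k odd]. Integrating term-by-term (or equivalently evaluating the antiderivative F(x) = -3*x^5/5 + 5*x^4/4 + 4*x^3/3 - 7*x^2/2 + 2*x at the endpoints):
  F(1) − F(−1) = 29/60 − (-299/60) = 82/15.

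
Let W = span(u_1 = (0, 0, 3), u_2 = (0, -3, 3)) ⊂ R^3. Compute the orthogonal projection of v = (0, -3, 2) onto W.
proj_W(v) = (0, -3, 2)

Set up U = [u_1 | ... | u_2] ∈ R^(3×2). The projector onto W = col(U) is P = U (U^T U)^(-1) U^T.
Compute U^T U =
  [9, 9]
  [9, 18],
and U^T v = (6, 15).
Solve U^T U · c = U^T v for the coefficients: c = (-1/3, 1). The projection is proj_W(v) = U c.
Check: (v - proj_W(v)) · u_1 = 0  (should be 0).
Check: (v - proj_W(v)) · u_2 = 0  (should be 0).
Result: proj_W(v) = (0, -3, 2).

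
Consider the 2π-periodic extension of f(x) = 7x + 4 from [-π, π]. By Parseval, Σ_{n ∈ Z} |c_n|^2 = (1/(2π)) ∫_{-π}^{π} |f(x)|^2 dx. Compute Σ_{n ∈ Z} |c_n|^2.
Σ |c_n|^2 = 49π^2/3 + 16

Expand and integrate term by term over [-π, π]:
  ∫ (7x)^2 dx = 49·(2π^3/3); ∫ 2·7·(4)·x dx = 0 (odd integrand); ∫ 4^2 dx = 16·2π.
So (1/(2π)) ∫_{-π}^{π} (7x + 4)^2 dx = 49π^2/3 + 16 = 49π^2/3 + 16.
Parseval ⇒ Σ |c_n|^2 = 49π^2/3 + 16.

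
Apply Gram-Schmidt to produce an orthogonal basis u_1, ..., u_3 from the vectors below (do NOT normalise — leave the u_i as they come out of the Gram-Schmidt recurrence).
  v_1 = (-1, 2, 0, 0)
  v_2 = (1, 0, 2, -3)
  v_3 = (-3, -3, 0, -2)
Orthogonal basis:
  u_1 = (-1, 2, 0, 0)
  u_2 = (4/5, 2/5, 2, -3)
  u_3 = (-86/23, -43/23, -8/23, -34/23)

Apply the Gram-Schmidt recurrence
  u_1 = v_1
  u_i = v_i − Σ_{j<i} ((v_i · u_j) / (u_j · u_j)) · u_j.

Step by step this gives:
  u_1 = (-1, 2, 0, 0)
  u_2 = (4/5, 2/5, 2, -3)
  u_3 = (-86/23, -43/23, -8/23, -34/23)

Orthogonality check:
  u_2 · u_1 = 0 (should be 0)
  u_3 · u_1 = 0 (should be 0)
  u_3 · u_2 = 0 (should be 0)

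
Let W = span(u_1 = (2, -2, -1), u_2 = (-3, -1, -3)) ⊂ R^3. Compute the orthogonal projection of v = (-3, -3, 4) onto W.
proj_W(v) = (-14/17, 78/85, 44/85)

Set up U = [u_1 | ... | u_2] ∈ R^(3×2). The projector onto W = col(U) is P = U (U^T U)^(-1) U^T.
Compute U^T U =
  [9, -1]
  [-1, 19],
and U^T v = (-4, 0).
Solve U^T U · c = U^T v for the coefficients: c = (-38/85, -2/85). The projection is proj_W(v) = U c.
Check: (v - proj_W(v)) · u_1 = 0  (should be 0).
Check: (v - proj_W(v)) · u_2 = 0  (should be 0).
Result: proj_W(v) = (-14/17, 78/85, 44/85).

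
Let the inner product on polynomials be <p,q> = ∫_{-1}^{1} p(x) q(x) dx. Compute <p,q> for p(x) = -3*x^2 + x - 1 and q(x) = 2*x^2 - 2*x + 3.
<p,q> = -256/15

Expand the product: p(x)·q(x) = -6*x^4 + 8*x^3 - 13*x^2 + 5*x - 3.
∫_{-1}^{1} of each monomial x^k gives [2/(k+1) if k even, 0 if k odd]. Integrating term-by-term (or equivalently evaluating the antiderivative F(x) = -6*x^5/5 + 2*x^4 - 13*x^3/3 + 5*x^2/2 - 3*x at the endpoints):
  F(1) − F(−1) = -121/30 − (391/30) = -256/15.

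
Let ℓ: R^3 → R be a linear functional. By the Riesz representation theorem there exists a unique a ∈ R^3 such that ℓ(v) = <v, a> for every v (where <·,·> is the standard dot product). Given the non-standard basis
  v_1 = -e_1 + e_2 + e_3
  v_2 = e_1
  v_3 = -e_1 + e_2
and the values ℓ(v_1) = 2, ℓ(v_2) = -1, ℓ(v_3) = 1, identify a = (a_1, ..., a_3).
a = (-1, 0, 1)

Write a = (a_1, ..., a_3) in the standard basis. For each basis vector v_i, ℓ(v_i) = <v_i, a> is a linear equation in the a_j's. Collect the n equations into a matrix system V a = ℓ, where row i of V is v_i (expressed in the standard basis). Since V is invertible (lower-triangular with 1s on the diagonal, up to permutation), solve by back-substitution:
  V =
[[-1, 1, 1],
 [1, 0, 0],
 [-1, 1, 0]]
  V a = (2, -1, 1)
Solving gives a = (-1, 0, 1).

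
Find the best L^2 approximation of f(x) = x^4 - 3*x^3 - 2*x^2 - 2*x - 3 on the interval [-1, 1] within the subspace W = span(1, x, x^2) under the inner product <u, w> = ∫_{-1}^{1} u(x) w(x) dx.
g(x) = -8*x^2/7 - 19*x/5 - 108/35

The best approximation g ∈ W is the orthogonal projection of f onto W. Writing g = a_0 + a_1 x + a_2 x^2, the coefficients solve the normal equations G · a = b where
  G_{ij} = <φ_i, φ_j> and b_i = <f, φ_i>, with φ_0 = 1, φ_1 = x, φ_2 = x^2.
G =
  [2, 0, 2/3]
  [0, 2/3, 0]
  [2/3, 0, 2/5],
b = (-104/15, -38/15, -88/35).
Solving gives a_0 = -108/35, a_1 = -19/5, a_2 = -8/7, so
  g(x) = -8*x^2/7 - 19*x/5 - 108/35.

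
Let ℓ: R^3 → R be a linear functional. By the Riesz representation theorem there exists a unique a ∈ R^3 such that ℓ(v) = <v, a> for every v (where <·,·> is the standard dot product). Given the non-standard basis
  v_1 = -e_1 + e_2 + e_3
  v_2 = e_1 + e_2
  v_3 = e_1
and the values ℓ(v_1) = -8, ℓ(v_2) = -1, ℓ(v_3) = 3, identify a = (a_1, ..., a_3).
a = (3, -4, -1)

Write a = (a_1, ..., a_3) in the standard basis. For each basis vector v_i, ℓ(v_i) = <v_i, a> is a linear equation in the a_j's. Collect the n equations into a matrix system V a = ℓ, where row i of V is v_i (expressed in the standard basis). Since V is invertible (lower-triangular with 1s on the diagonal, up to permutation), solve by back-substitution:
  V =
[[-1, 1, 1],
 [1, 1, 0],
 [1, 0, 0]]
  V a = (-8, -1, 3)
Solving gives a = (3, -4, -1).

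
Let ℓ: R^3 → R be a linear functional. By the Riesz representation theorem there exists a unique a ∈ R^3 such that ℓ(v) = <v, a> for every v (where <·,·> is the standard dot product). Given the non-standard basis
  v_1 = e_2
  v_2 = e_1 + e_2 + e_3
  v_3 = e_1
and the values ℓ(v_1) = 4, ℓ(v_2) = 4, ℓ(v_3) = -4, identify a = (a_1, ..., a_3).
a = (-4, 4, 4)

Write a = (a_1, ..., a_3) in the standard basis. For each basis vector v_i, ℓ(v_i) = <v_i, a> is a linear equation in the a_j's. Collect the n equations into a matrix system V a = ℓ, where row i of V is v_i (expressed in the standard basis). Since V is invertible (lower-triangular with 1s on the diagonal, up to permutation), solve by back-substitution:
  V =
[[0, 1, 0],
 [1, 1, 1],
 [1, 0, 0]]
  V a = (4, 4, -4)
Solving gives a = (-4, 4, 4).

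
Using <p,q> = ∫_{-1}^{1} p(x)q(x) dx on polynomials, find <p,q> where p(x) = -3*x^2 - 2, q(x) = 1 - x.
<p,q> = -6

Expand the product: p(x)·q(x) = 3*x^3 - 3*x^2 + 2*x - 2.
∫_{-1}^{1} of each monomial x^k gives [2/(k+1) if k even, 0 if k odd]. Integrating term-by-term (or equivalently evaluating the antiderivative F(x) = 3*x^4/4 - x^3 + x^2 - 2*x at the endpoints):
  F(1) − F(−1) = -5/4 − (19/4) = -6.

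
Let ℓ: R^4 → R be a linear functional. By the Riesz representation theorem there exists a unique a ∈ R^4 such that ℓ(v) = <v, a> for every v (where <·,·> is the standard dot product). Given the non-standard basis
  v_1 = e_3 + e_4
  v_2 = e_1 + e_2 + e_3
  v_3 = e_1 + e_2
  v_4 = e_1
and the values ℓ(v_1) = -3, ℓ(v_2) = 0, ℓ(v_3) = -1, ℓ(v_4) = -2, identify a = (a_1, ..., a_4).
a = (-2, 1, 1, -4)

Write a = (a_1, ..., a_4) in the standard basis. For each basis vector v_i, ℓ(v_i) = <v_i, a> is a linear equation in the a_j's. Collect the n equations into a matrix system V a = ℓ, where row i of V is v_i (expressed in the standard basis). Since V is invertible (lower-triangular with 1s on the diagonal, up to permutation), solve by back-substitution:
  V =
[[0, 0, 1, 1],
 [1, 1, 1, 0],
 [1, 1, 0, 0],
 [1, 0, 0, 0]]
  V a = (-3, 0, -1, -2)
Solving gives a = (-2, 1, 1, -4).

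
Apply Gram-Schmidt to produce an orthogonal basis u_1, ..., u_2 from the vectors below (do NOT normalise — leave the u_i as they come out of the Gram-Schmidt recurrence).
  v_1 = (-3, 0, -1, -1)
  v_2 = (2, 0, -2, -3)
Orthogonal basis:
  u_1 = (-3, 0, -1, -1)
  u_2 = (19/11, 0, -23/11, -34/11)

Apply the Gram-Schmidt recurrence
  u_1 = v_1
  u_i = v_i − Σ_{j<i} ((v_i · u_j) / (u_j · u_j)) · u_j.

Step by step this gives:
  u_1 = (-3, 0, -1, -1)
  u_2 = (19/11, 0, -23/11, -34/11)

Orthogonality check:
  u_2 · u_1 = 0 (should be 0)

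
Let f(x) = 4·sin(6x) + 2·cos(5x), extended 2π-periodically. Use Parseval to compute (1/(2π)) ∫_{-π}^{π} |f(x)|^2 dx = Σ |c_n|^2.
Σ |c_n|^2 = 10

Expand |f|^2 and use orthogonality of {sin(nx), cos(mx)} on [-π, π]:
  ∫_{-π}^{π} sin(nx)^2 dx = π, ∫ cos(mx)^2 dx = π, and cross terms integrate to 0.
So ∫_{-π}^{π} f(x)^2 dx = 4^2 · π + 2^2 · π = (16 + 4)π.
Divide by 2π: (16 + 4)/2 = 10.
By Parseval, this equals Σ |c_n|^2.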